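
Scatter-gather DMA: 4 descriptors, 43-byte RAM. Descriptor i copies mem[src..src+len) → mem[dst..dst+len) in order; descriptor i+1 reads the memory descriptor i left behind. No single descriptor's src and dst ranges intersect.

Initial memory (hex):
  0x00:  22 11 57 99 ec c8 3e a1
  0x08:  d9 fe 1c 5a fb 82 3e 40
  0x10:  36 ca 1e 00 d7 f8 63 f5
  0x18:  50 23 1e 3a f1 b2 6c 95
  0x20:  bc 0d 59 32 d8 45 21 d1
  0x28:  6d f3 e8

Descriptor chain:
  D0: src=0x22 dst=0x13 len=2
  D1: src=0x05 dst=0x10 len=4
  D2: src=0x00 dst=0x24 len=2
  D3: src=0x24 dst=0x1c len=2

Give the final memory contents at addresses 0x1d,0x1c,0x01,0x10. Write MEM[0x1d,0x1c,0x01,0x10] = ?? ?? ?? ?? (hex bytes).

#0 dst[0x13+2] := {0x59,0x32}
#1 dst[0x10+4] := {0xc8,0x3e,0xa1,0xd9}
#2 dst[0x24+2] := {0x22,0x11}
#3 dst[0x1c+2] := {0x22,0x11}
query mem[0x1d]=0x11, mem[0x1c]=0x22, mem[0x01]=0x11, mem[0x10]=0xc8

MEM[0x1d,0x1c,0x01,0x10] = 11 22 11 c8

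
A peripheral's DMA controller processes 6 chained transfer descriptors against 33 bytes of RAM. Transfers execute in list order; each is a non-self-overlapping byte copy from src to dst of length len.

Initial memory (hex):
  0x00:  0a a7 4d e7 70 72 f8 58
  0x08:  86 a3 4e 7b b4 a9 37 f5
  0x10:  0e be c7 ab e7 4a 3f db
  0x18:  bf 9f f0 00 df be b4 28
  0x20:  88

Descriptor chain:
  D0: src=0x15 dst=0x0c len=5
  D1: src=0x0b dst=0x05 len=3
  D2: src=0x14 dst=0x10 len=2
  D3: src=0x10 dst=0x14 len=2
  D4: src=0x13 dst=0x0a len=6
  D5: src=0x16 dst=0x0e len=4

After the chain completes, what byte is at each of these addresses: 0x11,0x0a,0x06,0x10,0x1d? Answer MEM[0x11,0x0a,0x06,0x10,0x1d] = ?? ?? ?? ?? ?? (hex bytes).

MEM[0x11,0x0a,0x06,0x10,0x1d] = 9f ab 4a bf be

D0: mem[0x0c..0x10] <- [4a 3f db bf 9f]
D1: mem[0x05..0x07] <- [7b 4a 3f]
D2: mem[0x10..0x11] <- [e7 4a]
D3: mem[0x14..0x15] <- [e7 4a]
D4: mem[0x0a..0x0f] <- [ab e7 4a 3f db bf]
D5: mem[0x0e..0x11] <- [3f db bf 9f]
query mem[0x11]=0x9f, mem[0x0a]=0xab, mem[0x06]=0x4a, mem[0x10]=0xbf, mem[0x1d]=0xbe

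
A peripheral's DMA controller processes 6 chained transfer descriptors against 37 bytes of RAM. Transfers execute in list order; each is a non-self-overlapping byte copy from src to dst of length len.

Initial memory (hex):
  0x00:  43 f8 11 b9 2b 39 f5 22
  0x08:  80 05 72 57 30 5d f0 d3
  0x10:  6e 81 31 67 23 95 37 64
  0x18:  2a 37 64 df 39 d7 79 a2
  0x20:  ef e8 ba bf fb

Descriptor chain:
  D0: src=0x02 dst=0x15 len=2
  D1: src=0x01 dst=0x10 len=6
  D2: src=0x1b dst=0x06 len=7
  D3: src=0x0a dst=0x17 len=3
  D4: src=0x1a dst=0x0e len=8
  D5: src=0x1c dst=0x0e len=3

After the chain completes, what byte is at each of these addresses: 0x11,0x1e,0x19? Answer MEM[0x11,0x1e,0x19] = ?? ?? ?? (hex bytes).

MEM[0x11,0x1e,0x19] = d7 79 e8

#0 dst[0x15+2] := {0x11,0xb9}
#1 dst[0x10+6] := {0xf8,0x11,0xb9,0x2b,0x39,0xf5}
#2 dst[0x06+7] := {0xdf,0x39,0xd7,0x79,0xa2,0xef,0xe8}
#3 dst[0x17+3] := {0xa2,0xef,0xe8}
#4 dst[0x0e+8] := {0x64,0xdf,0x39,0xd7,0x79,0xa2,0xef,0xe8}
#5 dst[0x0e+3] := {0x39,0xd7,0x79}
query mem[0x11]=0xd7, mem[0x1e]=0x79, mem[0x19]=0xe8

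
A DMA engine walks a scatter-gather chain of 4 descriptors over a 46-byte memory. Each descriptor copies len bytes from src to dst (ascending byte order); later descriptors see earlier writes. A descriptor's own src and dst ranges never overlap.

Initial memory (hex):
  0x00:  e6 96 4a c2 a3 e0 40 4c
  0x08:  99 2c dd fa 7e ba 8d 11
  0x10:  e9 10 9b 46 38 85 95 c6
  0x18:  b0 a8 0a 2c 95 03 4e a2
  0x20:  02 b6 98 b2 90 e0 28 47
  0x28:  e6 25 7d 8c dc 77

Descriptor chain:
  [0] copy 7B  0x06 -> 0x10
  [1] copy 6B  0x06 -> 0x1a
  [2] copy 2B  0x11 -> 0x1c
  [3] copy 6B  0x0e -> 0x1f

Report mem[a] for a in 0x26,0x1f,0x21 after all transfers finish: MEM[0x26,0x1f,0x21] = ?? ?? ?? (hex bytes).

  after D0: wrote 7B at 0x10 = 404c992cddfa7e
  after D1: wrote 6B at 0x1a = 404c992cddfa
  after D2: wrote 2B at 0x1c = 4c99
  after D3: wrote 6B at 0x1f = 8d11404c992c
query mem[0x26]=0x28, mem[0x1f]=0x8d, mem[0x21]=0x40

MEM[0x26,0x1f,0x21] = 28 8d 40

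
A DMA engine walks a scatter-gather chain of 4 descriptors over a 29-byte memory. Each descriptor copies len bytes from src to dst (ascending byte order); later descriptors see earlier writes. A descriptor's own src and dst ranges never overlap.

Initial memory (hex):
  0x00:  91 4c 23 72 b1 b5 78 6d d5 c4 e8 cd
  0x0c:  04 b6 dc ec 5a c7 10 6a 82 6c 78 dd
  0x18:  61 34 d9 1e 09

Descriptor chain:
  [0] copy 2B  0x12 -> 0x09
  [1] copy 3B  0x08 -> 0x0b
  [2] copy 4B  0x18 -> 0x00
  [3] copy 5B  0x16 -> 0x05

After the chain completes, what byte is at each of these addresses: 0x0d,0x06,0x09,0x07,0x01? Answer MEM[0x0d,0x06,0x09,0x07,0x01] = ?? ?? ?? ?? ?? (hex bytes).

#0 dst[0x09+2] := {0x10,0x6a}
#1 dst[0x0b+3] := {0xd5,0x10,0x6a}
#2 dst[0x00+4] := {0x61,0x34,0xd9,0x1e}
#3 dst[0x05+5] := {0x78,0xdd,0x61,0x34,0xd9}
query mem[0x0d]=0x6a, mem[0x06]=0xdd, mem[0x09]=0xd9, mem[0x07]=0x61, mem[0x01]=0x34

MEM[0x0d,0x06,0x09,0x07,0x01] = 6a dd d9 61 34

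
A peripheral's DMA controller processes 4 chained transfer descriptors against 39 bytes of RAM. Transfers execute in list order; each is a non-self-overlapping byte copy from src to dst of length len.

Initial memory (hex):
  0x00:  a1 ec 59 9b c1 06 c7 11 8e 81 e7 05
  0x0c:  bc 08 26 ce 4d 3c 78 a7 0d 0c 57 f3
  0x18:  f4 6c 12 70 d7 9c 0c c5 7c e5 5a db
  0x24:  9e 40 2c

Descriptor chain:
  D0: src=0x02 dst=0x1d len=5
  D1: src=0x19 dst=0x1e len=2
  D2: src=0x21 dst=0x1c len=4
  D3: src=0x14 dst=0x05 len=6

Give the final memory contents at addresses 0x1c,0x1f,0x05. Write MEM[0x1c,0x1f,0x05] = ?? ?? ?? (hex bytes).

#0 dst[0x1d+5] := {0x59,0x9b,0xc1,0x06,0xc7}
#1 dst[0x1e+2] := {0x6c,0x12}
#2 dst[0x1c+4] := {0xc7,0x5a,0xdb,0x9e}
#3 dst[0x05+6] := {0x0d,0x0c,0x57,0xf3,0xf4,0x6c}
query mem[0x1c]=0xc7, mem[0x1f]=0x9e, mem[0x05]=0x0d

MEM[0x1c,0x1f,0x05] = c7 9e 0d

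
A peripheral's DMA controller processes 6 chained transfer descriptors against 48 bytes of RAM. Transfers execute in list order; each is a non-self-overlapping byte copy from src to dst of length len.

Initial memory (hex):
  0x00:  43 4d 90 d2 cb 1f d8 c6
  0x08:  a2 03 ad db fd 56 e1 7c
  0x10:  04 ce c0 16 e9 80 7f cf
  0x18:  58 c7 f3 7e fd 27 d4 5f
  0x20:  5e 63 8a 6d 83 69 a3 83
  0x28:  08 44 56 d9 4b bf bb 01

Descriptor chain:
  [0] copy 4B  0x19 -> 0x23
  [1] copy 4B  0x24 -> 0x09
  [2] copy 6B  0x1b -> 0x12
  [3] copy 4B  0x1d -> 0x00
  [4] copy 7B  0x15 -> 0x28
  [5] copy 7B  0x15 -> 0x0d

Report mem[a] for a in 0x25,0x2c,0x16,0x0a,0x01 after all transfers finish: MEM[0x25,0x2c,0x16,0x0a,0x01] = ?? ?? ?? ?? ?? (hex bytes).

MEM[0x25,0x2c,0x16,0x0a,0x01] = 7e c7 5f 7e d4

[0] 0x19->0x23 len=4 : c7 f3 7e fd
[1] 0x24->0x09 len=4 : f3 7e fd 83
[2] 0x1b->0x12 len=6 : 7e fd 27 d4 5f 5e
[3] 0x1d->0x00 len=4 : 27 d4 5f 5e
[4] 0x15->0x28 len=7 : d4 5f 5e 58 c7 f3 7e
[5] 0x15->0x0d len=7 : d4 5f 5e 58 c7 f3 7e
query mem[0x25]=0x7e, mem[0x2c]=0xc7, mem[0x16]=0x5f, mem[0x0a]=0x7e, mem[0x01]=0xd4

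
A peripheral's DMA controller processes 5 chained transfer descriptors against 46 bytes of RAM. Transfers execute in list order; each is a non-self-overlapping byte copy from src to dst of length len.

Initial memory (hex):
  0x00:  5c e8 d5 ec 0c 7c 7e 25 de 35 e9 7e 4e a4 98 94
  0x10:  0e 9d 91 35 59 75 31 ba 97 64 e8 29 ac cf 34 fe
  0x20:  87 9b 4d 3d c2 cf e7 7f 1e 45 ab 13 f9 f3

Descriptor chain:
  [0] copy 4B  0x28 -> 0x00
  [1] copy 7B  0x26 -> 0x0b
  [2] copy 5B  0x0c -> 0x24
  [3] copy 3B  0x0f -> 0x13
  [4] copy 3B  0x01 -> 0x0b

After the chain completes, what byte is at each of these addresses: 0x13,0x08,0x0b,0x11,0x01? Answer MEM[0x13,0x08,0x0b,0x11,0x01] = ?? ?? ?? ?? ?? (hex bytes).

D0: mem[0x00..0x03] <- [1e 45 ab 13]
D1: mem[0x0b..0x11] <- [e7 7f 1e 45 ab 13 f9]
D2: mem[0x24..0x28] <- [7f 1e 45 ab 13]
D3: mem[0x13..0x15] <- [ab 13 f9]
D4: mem[0x0b..0x0d] <- [45 ab 13]
query mem[0x13]=0xab, mem[0x08]=0xde, mem[0x0b]=0x45, mem[0x11]=0xf9, mem[0x01]=0x45

MEM[0x13,0x08,0x0b,0x11,0x01] = ab de 45 f9 45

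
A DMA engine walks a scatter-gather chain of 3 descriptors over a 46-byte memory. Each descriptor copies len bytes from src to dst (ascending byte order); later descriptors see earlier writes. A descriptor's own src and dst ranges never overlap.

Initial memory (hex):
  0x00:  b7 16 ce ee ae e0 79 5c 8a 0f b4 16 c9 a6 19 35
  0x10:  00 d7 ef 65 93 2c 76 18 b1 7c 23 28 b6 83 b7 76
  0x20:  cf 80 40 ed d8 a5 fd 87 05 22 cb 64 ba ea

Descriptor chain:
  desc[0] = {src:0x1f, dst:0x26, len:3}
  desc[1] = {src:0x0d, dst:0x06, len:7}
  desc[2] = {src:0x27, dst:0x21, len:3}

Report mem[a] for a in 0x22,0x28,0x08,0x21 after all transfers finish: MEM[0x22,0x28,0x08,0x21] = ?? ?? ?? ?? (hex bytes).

  after D0: wrote 3B at 0x26 = 76cf80
  after D1: wrote 7B at 0x06 = a6193500d7ef65
  after D2: wrote 3B at 0x21 = cf8022
query mem[0x22]=0x80, mem[0x28]=0x80, mem[0x08]=0x35, mem[0x21]=0xcf

MEM[0x22,0x28,0x08,0x21] = 80 80 35 cf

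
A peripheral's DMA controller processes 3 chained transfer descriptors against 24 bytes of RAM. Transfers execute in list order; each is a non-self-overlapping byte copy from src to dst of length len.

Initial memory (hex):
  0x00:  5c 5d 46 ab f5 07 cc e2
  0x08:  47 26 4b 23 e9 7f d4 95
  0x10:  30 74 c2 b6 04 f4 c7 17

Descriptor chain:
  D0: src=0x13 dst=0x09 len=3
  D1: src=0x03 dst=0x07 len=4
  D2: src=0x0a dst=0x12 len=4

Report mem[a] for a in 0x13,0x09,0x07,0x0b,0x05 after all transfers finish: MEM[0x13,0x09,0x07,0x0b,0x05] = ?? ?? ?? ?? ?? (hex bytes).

D0: mem[0x09..0x0b] <- [b6 04 f4]
D1: mem[0x07..0x0a] <- [ab f5 07 cc]
D2: mem[0x12..0x15] <- [cc f4 e9 7f]
query mem[0x13]=0xf4, mem[0x09]=0x07, mem[0x07]=0xab, mem[0x0b]=0xf4, mem[0x05]=0x07

MEM[0x13,0x09,0x07,0x0b,0x05] = f4 07 ab f4 07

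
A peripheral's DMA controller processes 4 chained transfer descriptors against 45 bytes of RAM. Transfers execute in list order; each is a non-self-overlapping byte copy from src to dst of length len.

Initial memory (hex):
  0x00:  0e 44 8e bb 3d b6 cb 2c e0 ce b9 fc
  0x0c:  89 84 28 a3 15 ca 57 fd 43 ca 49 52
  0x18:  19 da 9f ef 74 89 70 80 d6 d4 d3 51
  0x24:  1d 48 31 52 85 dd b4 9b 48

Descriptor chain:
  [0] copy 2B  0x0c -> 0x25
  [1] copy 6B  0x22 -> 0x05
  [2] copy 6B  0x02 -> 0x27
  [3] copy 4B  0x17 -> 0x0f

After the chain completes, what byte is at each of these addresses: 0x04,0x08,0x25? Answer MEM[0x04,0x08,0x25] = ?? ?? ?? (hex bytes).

MEM[0x04,0x08,0x25] = 3d 89 89

#0 dst[0x25+2] := {0x89,0x84}
#1 dst[0x05+6] := {0xd3,0x51,0x1d,0x89,0x84,0x52}
#2 dst[0x27+6] := {0x8e,0xbb,0x3d,0xd3,0x51,0x1d}
#3 dst[0x0f+4] := {0x52,0x19,0xda,0x9f}
query mem[0x04]=0x3d, mem[0x08]=0x89, mem[0x25]=0x89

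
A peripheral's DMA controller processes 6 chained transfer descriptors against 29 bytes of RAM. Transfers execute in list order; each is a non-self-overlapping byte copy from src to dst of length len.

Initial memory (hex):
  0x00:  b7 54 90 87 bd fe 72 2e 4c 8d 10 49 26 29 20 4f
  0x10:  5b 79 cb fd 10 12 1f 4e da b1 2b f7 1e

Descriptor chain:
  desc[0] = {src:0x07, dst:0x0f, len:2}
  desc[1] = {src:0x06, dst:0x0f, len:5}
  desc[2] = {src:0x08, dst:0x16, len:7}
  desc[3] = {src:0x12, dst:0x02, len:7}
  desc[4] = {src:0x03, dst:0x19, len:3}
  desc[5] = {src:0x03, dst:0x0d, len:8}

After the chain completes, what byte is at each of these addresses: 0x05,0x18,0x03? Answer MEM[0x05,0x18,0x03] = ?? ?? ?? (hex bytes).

MEM[0x05,0x18,0x03] = 12 10 10

  after D0: wrote 2B at 0x0f = 2e4c
  after D1: wrote 5B at 0x0f = 722e4c8d10
  after D2: wrote 7B at 0x16 = 4c8d1049262920
  after D3: wrote 7B at 0x02 = 8d1010124c8d10
  after D4: wrote 3B at 0x19 = 101012
  after D5: wrote 8B at 0x0d = 1010124c8d108d10
query mem[0x05]=0x12, mem[0x18]=0x10, mem[0x03]=0x10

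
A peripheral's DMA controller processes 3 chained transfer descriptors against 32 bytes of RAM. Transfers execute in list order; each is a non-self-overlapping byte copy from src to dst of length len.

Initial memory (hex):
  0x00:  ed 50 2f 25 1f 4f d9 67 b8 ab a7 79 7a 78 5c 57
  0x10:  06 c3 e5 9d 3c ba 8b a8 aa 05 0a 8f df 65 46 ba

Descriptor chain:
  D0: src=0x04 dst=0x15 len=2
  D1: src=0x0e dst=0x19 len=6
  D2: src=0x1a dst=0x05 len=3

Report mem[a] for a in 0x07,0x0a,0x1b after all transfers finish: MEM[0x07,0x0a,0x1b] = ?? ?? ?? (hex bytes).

MEM[0x07,0x0a,0x1b] = c3 a7 06

D0: mem[0x15..0x16] <- [1f 4f]
D1: mem[0x19..0x1e] <- [5c 57 06 c3 e5 9d]
D2: mem[0x05..0x07] <- [57 06 c3]
query mem[0x07]=0xc3, mem[0x0a]=0xa7, mem[0x1b]=0x06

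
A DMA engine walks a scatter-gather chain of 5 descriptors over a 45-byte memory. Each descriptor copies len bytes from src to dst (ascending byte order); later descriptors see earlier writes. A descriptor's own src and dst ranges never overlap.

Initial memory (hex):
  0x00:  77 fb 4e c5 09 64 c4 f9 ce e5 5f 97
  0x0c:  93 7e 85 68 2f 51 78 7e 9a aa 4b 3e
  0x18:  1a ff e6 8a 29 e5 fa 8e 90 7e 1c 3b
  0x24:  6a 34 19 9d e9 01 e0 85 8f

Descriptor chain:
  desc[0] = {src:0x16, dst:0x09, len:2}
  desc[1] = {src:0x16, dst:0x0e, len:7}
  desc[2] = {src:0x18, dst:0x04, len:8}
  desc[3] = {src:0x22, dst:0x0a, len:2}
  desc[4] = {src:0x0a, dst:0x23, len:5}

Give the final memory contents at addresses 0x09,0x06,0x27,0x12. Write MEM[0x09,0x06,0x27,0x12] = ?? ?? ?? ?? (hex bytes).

[0] 0x16->0x09 len=2 : 4b 3e
[1] 0x16->0x0e len=7 : 4b 3e 1a ff e6 8a 29
[2] 0x18->0x04 len=8 : 1a ff e6 8a 29 e5 fa 8e
[3] 0x22->0x0a len=2 : 1c 3b
[4] 0x0a->0x23 len=5 : 1c 3b 93 7e 4b
query mem[0x09]=0xe5, mem[0x06]=0xe6, mem[0x27]=0x4b, mem[0x12]=0xe6

MEM[0x09,0x06,0x27,0x12] = e5 e6 4b e6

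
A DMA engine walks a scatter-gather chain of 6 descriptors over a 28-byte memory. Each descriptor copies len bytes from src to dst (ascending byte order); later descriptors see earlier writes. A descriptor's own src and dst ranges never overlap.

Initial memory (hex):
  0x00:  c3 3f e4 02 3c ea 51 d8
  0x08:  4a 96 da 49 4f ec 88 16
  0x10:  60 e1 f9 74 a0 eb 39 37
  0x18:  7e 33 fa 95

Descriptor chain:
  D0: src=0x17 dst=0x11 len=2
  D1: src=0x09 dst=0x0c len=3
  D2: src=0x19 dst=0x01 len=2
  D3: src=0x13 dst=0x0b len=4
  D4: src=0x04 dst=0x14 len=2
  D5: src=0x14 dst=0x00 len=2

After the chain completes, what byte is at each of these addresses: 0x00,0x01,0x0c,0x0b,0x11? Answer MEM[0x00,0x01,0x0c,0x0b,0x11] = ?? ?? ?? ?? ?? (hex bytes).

#0 dst[0x11+2] := {0x37,0x7e}
#1 dst[0x0c+3] := {0x96,0xda,0x49}
#2 dst[0x01+2] := {0x33,0xfa}
#3 dst[0x0b+4] := {0x74,0xa0,0xeb,0x39}
#4 dst[0x14+2] := {0x3c,0xea}
#5 dst[0x00+2] := {0x3c,0xea}
query mem[0x00]=0x3c, mem[0x01]=0xea, mem[0x0c]=0xa0, mem[0x0b]=0x74, mem[0x11]=0x37

MEM[0x00,0x01,0x0c,0x0b,0x11] = 3c ea a0 74 37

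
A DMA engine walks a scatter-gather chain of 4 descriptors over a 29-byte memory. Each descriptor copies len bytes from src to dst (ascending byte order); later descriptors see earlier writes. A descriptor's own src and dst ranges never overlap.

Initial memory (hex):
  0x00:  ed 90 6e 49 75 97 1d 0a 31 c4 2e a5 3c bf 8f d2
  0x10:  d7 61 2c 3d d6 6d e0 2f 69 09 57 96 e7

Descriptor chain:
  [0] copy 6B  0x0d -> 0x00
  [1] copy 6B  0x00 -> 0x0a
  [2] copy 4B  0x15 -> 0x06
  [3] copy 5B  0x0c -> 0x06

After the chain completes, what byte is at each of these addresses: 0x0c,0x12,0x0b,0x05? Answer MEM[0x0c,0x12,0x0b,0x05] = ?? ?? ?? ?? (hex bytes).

#0 dst[0x00+6] := {0xbf,0x8f,0xd2,0xd7,0x61,0x2c}
#1 dst[0x0a+6] := {0xbf,0x8f,0xd2,0xd7,0x61,0x2c}
#2 dst[0x06+4] := {0x6d,0xe0,0x2f,0x69}
#3 dst[0x06+5] := {0xd2,0xd7,0x61,0x2c,0xd7}
query mem[0x0c]=0xd2, mem[0x12]=0x2c, mem[0x0b]=0x8f, mem[0x05]=0x2c

MEM[0x0c,0x12,0x0b,0x05] = d2 2c 8f 2c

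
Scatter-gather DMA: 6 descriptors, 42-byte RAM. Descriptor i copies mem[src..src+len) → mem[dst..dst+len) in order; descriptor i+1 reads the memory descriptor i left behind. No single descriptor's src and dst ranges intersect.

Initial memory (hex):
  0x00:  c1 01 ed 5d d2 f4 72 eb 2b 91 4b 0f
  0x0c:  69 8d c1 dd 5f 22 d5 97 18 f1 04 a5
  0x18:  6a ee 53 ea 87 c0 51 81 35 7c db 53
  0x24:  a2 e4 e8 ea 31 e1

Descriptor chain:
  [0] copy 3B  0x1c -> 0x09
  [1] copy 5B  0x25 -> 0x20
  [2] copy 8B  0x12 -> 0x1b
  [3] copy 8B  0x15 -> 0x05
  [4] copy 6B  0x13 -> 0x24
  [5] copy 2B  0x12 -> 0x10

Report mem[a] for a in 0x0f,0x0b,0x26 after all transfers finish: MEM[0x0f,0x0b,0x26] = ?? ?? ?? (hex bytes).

[0] 0x1c->0x09 len=3 : 87 c0 51
[1] 0x25->0x20 len=5 : e4 e8 ea 31 e1
[2] 0x12->0x1b len=8 : d5 97 18 f1 04 a5 6a ee
[3] 0x15->0x05 len=8 : f1 04 a5 6a ee 53 d5 97
[4] 0x13->0x24 len=6 : 97 18 f1 04 a5 6a
[5] 0x12->0x10 len=2 : d5 97
query mem[0x0f]=0xdd, mem[0x0b]=0xd5, mem[0x26]=0xf1

MEM[0x0f,0x0b,0x26] = dd d5 f1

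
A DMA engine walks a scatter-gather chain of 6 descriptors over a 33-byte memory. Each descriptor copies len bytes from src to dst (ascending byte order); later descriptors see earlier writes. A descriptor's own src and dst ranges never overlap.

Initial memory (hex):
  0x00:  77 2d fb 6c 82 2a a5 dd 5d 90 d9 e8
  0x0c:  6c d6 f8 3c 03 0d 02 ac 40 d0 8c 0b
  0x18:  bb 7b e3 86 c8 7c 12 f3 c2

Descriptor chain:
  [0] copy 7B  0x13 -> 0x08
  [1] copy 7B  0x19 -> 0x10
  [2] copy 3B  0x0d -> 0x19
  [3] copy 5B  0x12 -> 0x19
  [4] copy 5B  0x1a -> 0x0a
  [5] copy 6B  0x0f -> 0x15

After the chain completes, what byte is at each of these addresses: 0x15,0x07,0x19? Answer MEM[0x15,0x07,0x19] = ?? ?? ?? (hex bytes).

MEM[0x15,0x07,0x19] = 3c dd c8

  after D0: wrote 7B at 0x08 = ac40d08c0bbb7b
  after D1: wrote 7B at 0x10 = 7be386c87c12f3
  after D2: wrote 3B at 0x19 = bb7b3c
  after D3: wrote 5B at 0x19 = 86c87c12f3
  after D4: wrote 5B at 0x0a = c87c12f312
  after D5: wrote 6B at 0x15 = 3c7be386c87c
query mem[0x15]=0x3c, mem[0x07]=0xdd, mem[0x19]=0xc8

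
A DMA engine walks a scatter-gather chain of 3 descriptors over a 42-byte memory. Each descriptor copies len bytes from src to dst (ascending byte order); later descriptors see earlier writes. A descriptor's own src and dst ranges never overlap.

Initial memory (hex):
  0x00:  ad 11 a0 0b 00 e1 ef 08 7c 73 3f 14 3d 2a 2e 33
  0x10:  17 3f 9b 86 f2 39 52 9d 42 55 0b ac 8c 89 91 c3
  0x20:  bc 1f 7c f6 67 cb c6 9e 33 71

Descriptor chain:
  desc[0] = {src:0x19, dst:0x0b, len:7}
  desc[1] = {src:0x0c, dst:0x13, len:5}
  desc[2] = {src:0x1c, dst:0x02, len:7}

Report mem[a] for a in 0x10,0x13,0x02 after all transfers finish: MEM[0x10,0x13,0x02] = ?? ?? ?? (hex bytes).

#0 dst[0x0b+7] := {0x55,0x0b,0xac,0x8c,0x89,0x91,0xc3}
#1 dst[0x13+5] := {0x0b,0xac,0x8c,0x89,0x91}
#2 dst[0x02+7] := {0x8c,0x89,0x91,0xc3,0xbc,0x1f,0x7c}
query mem[0x10]=0x91, mem[0x13]=0x0b, mem[0x02]=0x8c

MEM[0x10,0x13,0x02] = 91 0b 8c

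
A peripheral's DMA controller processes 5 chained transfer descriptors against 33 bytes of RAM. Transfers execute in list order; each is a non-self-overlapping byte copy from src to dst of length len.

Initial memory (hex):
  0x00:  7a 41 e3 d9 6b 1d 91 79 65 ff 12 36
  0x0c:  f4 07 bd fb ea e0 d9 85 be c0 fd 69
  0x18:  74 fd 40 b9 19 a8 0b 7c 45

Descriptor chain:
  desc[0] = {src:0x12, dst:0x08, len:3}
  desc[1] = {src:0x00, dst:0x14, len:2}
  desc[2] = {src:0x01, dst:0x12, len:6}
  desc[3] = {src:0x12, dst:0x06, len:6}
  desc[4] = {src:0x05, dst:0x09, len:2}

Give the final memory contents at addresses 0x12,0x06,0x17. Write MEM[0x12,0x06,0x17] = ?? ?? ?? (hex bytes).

[0] 0x12->0x08 len=3 : d9 85 be
[1] 0x00->0x14 len=2 : 7a 41
[2] 0x01->0x12 len=6 : 41 e3 d9 6b 1d 91
[3] 0x12->0x06 len=6 : 41 e3 d9 6b 1d 91
[4] 0x05->0x09 len=2 : 1d 41
query mem[0x12]=0x41, mem[0x06]=0x41, mem[0x17]=0x91

MEM[0x12,0x06,0x17] = 41 41 91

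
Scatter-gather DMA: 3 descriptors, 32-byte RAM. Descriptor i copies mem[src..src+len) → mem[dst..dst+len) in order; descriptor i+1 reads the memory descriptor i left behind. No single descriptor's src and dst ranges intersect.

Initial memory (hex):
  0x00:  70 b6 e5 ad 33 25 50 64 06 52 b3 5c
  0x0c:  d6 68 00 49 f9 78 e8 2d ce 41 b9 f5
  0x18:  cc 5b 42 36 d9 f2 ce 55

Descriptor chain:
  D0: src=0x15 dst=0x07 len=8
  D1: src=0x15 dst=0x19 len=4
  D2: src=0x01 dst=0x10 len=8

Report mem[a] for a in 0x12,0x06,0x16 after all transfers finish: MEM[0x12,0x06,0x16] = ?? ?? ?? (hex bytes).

[0] 0x15->0x07 len=8 : 41 b9 f5 cc 5b 42 36 d9
[1] 0x15->0x19 len=4 : 41 b9 f5 cc
[2] 0x01->0x10 len=8 : b6 e5 ad 33 25 50 41 b9
query mem[0x12]=0xad, mem[0x06]=0x50, mem[0x16]=0x41

MEM[0x12,0x06,0x16] = ad 50 41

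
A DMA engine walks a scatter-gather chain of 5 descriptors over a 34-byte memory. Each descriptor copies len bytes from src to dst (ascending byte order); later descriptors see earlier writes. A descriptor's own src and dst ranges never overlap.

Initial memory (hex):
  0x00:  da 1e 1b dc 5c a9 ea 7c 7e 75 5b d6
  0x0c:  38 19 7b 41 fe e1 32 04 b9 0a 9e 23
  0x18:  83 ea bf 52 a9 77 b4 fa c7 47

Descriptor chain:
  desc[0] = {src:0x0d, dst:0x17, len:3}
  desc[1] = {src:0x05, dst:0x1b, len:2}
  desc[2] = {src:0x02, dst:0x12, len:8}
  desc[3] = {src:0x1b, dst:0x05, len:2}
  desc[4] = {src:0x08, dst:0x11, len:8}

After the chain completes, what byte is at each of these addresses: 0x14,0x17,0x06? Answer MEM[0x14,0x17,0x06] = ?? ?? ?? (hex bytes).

MEM[0x14,0x17,0x06] = d6 7b ea

  after D0: wrote 3B at 0x17 = 197b41
  after D1: wrote 2B at 0x1b = a9ea
  after D2: wrote 8B at 0x12 = 1bdc5ca9ea7c7e75
  after D3: wrote 2B at 0x05 = a9ea
  after D4: wrote 8B at 0x11 = 7e755bd638197b41
query mem[0x14]=0xd6, mem[0x17]=0x7b, mem[0x06]=0xea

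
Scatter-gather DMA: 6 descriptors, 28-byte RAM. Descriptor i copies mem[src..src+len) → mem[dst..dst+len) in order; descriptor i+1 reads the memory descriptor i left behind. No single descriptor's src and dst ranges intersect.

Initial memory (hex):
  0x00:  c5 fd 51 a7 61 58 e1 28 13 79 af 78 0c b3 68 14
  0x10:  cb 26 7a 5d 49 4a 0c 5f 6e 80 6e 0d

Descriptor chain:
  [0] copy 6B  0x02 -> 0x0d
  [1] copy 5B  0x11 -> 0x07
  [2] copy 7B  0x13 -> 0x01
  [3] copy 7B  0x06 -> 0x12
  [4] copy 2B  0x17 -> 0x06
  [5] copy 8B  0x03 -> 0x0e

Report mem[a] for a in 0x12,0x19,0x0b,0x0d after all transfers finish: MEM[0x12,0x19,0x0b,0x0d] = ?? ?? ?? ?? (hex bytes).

MEM[0x12,0x19,0x0b,0x0d] = 0c 80 4a 51

#0 dst[0x0d+6] := {0x51,0xa7,0x61,0x58,0xe1,0x28}
#1 dst[0x07+5] := {0xe1,0x28,0x5d,0x49,0x4a}
#2 dst[0x01+7] := {0x5d,0x49,0x4a,0x0c,0x5f,0x6e,0x80}
#3 dst[0x12+7] := {0x6e,0x80,0x28,0x5d,0x49,0x4a,0x0c}
#4 dst[0x06+2] := {0x4a,0x0c}
#5 dst[0x0e+8] := {0x4a,0x0c,0x5f,0x4a,0x0c,0x28,0x5d,0x49}
query mem[0x12]=0x0c, mem[0x19]=0x80, mem[0x0b]=0x4a, mem[0x0d]=0x51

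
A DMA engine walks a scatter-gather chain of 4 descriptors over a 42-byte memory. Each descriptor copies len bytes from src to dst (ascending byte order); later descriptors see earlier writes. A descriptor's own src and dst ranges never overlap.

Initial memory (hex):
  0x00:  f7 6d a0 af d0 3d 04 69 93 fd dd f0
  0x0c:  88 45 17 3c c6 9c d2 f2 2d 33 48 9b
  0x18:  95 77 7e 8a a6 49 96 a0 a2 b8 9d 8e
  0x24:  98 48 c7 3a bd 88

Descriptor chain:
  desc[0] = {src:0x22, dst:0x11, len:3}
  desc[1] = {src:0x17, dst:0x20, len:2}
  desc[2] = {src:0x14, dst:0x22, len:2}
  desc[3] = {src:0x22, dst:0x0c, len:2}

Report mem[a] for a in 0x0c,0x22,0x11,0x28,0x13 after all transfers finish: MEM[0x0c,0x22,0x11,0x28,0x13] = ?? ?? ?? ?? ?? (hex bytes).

D0: mem[0x11..0x13] <- [9d 8e 98]
D1: mem[0x20..0x21] <- [9b 95]
D2: mem[0x22..0x23] <- [2d 33]
D3: mem[0x0c..0x0d] <- [2d 33]
query mem[0x0c]=0x2d, mem[0x22]=0x2d, mem[0x11]=0x9d, mem[0x28]=0xbd, mem[0x13]=0x98

MEM[0x0c,0x22,0x11,0x28,0x13] = 2d 2d 9d bd 98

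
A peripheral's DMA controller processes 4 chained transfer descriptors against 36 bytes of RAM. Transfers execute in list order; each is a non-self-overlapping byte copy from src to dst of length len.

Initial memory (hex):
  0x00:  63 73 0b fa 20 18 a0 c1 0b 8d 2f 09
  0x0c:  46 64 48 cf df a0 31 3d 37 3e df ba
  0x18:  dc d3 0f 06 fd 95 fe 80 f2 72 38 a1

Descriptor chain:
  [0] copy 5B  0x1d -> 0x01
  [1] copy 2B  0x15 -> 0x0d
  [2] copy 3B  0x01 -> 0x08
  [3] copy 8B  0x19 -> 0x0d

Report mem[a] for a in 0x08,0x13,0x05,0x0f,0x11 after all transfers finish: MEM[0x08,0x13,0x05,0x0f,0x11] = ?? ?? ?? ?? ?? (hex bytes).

MEM[0x08,0x13,0x05,0x0f,0x11] = 95 80 72 06 95

  after D0: wrote 5B at 0x01 = 95fe80f272
  after D1: wrote 2B at 0x0d = 3edf
  after D2: wrote 3B at 0x08 = 95fe80
  after D3: wrote 8B at 0x0d = d30f06fd95fe80f2
query mem[0x08]=0x95, mem[0x13]=0x80, mem[0x05]=0x72, mem[0x0f]=0x06, mem[0x11]=0x95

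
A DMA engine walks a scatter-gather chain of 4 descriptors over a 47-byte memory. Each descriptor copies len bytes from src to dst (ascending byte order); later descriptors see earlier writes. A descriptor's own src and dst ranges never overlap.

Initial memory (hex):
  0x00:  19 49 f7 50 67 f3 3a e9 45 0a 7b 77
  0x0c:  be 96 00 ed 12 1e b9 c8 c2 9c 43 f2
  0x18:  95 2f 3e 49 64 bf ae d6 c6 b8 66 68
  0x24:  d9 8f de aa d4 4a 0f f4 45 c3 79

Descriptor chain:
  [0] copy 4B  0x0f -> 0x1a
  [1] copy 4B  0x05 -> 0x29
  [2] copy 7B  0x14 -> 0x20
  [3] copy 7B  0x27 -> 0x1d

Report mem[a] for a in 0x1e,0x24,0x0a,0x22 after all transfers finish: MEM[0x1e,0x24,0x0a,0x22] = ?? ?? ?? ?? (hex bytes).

#0 dst[0x1a+4] := {0xed,0x12,0x1e,0xb9}
#1 dst[0x29+4] := {0xf3,0x3a,0xe9,0x45}
#2 dst[0x20+7] := {0xc2,0x9c,0x43,0xf2,0x95,0x2f,0xed}
#3 dst[0x1d+7] := {0xaa,0xd4,0xf3,0x3a,0xe9,0x45,0xc3}
query mem[0x1e]=0xd4, mem[0x24]=0x95, mem[0x0a]=0x7b, mem[0x22]=0x45

MEM[0x1e,0x24,0x0a,0x22] = d4 95 7b 45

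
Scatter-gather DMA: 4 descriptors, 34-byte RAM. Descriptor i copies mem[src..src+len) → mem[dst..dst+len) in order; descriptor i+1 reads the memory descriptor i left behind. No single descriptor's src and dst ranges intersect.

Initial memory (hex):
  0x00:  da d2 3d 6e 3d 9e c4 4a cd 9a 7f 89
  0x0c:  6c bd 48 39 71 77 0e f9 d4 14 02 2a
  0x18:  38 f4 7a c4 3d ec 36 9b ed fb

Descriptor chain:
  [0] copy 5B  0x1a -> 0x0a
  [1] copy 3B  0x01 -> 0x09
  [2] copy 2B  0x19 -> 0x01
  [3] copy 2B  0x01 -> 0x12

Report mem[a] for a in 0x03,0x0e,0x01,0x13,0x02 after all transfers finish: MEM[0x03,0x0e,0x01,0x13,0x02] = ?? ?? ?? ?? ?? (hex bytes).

MEM[0x03,0x0e,0x01,0x13,0x02] = 6e 36 f4 7a 7a

D0: mem[0x0a..0x0e] <- [7a c4 3d ec 36]
D1: mem[0x09..0x0b] <- [d2 3d 6e]
D2: mem[0x01..0x02] <- [f4 7a]
D3: mem[0x12..0x13] <- [f4 7a]
query mem[0x03]=0x6e, mem[0x0e]=0x36, mem[0x01]=0xf4, mem[0x13]=0x7a, mem[0x02]=0x7a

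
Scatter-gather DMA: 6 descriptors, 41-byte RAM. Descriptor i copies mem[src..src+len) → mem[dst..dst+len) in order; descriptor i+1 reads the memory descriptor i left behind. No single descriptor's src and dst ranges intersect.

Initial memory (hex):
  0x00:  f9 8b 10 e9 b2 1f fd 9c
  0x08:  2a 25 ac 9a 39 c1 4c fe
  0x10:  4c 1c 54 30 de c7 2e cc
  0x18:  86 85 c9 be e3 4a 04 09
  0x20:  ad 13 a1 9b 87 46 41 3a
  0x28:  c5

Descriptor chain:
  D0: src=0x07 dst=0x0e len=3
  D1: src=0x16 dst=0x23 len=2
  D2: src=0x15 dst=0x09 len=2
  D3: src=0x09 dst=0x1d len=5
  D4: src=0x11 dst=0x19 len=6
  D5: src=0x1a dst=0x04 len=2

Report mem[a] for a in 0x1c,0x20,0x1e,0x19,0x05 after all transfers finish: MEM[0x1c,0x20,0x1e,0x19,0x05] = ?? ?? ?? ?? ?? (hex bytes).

MEM[0x1c,0x20,0x1e,0x19,0x05] = de 39 2e 1c 30

D0: mem[0x0e..0x10] <- [9c 2a 25]
D1: mem[0x23..0x24] <- [2e cc]
D2: mem[0x09..0x0a] <- [c7 2e]
D3: mem[0x1d..0x21] <- [c7 2e 9a 39 c1]
D4: mem[0x19..0x1e] <- [1c 54 30 de c7 2e]
D5: mem[0x04..0x05] <- [54 30]
query mem[0x1c]=0xde, mem[0x20]=0x39, mem[0x1e]=0x2e, mem[0x19]=0x1c, mem[0x05]=0x30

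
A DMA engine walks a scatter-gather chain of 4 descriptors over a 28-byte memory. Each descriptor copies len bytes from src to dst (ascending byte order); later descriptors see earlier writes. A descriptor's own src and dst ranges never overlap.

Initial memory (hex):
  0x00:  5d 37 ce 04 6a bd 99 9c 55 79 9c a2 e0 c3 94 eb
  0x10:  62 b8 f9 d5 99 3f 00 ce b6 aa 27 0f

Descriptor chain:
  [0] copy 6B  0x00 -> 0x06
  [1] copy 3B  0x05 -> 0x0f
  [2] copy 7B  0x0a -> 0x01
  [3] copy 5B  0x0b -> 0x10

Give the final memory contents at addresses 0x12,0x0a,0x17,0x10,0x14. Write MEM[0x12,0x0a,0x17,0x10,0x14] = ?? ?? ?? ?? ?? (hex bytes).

MEM[0x12,0x0a,0x17,0x10,0x14] = c3 6a ce bd bd

[0] 0x00->0x06 len=6 : 5d 37 ce 04 6a bd
[1] 0x05->0x0f len=3 : bd 5d 37
[2] 0x0a->0x01 len=7 : 6a bd e0 c3 94 bd 5d
[3] 0x0b->0x10 len=5 : bd e0 c3 94 bd
query mem[0x12]=0xc3, mem[0x0a]=0x6a, mem[0x17]=0xce, mem[0x10]=0xbd, mem[0x14]=0xbd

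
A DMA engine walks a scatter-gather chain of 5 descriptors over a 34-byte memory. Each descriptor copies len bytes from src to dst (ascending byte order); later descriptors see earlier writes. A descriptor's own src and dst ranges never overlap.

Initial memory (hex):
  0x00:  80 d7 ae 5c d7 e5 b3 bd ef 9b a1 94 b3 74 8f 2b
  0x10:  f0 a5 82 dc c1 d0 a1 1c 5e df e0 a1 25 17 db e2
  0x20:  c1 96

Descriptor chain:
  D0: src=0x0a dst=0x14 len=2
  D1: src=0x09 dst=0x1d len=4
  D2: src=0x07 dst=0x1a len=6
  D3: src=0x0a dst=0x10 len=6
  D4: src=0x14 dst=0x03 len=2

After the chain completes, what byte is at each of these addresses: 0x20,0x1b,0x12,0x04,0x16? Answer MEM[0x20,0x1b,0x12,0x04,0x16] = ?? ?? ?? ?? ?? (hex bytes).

D0: mem[0x14..0x15] <- [a1 94]
D1: mem[0x1d..0x20] <- [9b a1 94 b3]
D2: mem[0x1a..0x1f] <- [bd ef 9b a1 94 b3]
D3: mem[0x10..0x15] <- [a1 94 b3 74 8f 2b]
D4: mem[0x03..0x04] <- [8f 2b]
query mem[0x20]=0xb3, mem[0x1b]=0xef, mem[0x12]=0xb3, mem[0x04]=0x2b, mem[0x16]=0xa1

MEM[0x20,0x1b,0x12,0x04,0x16] = b3 ef b3 2b a1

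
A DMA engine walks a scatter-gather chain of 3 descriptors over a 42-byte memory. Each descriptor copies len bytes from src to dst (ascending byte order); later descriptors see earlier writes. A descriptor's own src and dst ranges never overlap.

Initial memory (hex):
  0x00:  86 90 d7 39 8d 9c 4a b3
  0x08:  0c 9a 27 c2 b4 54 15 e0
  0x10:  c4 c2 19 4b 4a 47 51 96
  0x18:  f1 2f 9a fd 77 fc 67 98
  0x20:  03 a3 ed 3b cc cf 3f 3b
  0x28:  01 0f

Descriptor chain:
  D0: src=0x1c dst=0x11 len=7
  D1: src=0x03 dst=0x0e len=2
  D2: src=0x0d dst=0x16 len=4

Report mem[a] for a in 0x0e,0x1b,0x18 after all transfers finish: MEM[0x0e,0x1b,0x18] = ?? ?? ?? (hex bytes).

[0] 0x1c->0x11 len=7 : 77 fc 67 98 03 a3 ed
[1] 0x03->0x0e len=2 : 39 8d
[2] 0x0d->0x16 len=4 : 54 39 8d c4
query mem[0x0e]=0x39, mem[0x1b]=0xfd, mem[0x18]=0x8d

MEM[0x0e,0x1b,0x18] = 39 fd 8d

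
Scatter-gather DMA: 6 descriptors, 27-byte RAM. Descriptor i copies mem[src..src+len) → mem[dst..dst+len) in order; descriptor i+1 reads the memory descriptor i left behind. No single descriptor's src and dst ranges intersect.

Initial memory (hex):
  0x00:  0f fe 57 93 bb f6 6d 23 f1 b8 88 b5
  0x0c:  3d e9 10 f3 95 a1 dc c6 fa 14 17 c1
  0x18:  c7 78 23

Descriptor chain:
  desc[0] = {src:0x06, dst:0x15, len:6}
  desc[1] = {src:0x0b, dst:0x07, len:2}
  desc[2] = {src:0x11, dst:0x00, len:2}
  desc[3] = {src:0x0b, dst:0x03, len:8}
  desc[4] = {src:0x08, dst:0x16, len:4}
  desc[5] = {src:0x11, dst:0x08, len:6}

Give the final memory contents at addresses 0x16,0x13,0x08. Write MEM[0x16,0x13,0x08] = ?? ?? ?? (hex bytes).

#0 dst[0x15+6] := {0x6d,0x23,0xf1,0xb8,0x88,0xb5}
#1 dst[0x07+2] := {0xb5,0x3d}
#2 dst[0x00+2] := {0xa1,0xdc}
#3 dst[0x03+8] := {0xb5,0x3d,0xe9,0x10,0xf3,0x95,0xa1,0xdc}
#4 dst[0x16+4] := {0x95,0xa1,0xdc,0xb5}
#5 dst[0x08+6] := {0xa1,0xdc,0xc6,0xfa,0x6d,0x95}
query mem[0x16]=0x95, mem[0x13]=0xc6, mem[0x08]=0xa1

MEM[0x16,0x13,0x08] = 95 c6 a1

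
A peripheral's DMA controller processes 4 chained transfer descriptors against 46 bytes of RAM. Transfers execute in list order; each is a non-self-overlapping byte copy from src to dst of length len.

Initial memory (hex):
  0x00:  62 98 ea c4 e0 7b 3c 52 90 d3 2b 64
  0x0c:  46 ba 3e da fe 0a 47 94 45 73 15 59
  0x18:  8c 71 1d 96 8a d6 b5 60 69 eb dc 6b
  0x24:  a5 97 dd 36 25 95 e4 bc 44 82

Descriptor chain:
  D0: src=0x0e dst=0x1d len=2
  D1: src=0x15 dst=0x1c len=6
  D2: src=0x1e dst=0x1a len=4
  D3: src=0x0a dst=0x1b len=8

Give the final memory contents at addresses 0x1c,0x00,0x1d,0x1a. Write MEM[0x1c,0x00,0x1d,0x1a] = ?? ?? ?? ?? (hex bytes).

  after D0: wrote 2B at 0x1d = 3eda
  after D1: wrote 6B at 0x1c = 7315598c711d
  after D2: wrote 4B at 0x1a = 598c711d
  after D3: wrote 8B at 0x1b = 2b6446ba3edafe0a
query mem[0x1c]=0x64, mem[0x00]=0x62, mem[0x1d]=0x46, mem[0x1a]=0x59

MEM[0x1c,0x00,0x1d,0x1a] = 64 62 46 59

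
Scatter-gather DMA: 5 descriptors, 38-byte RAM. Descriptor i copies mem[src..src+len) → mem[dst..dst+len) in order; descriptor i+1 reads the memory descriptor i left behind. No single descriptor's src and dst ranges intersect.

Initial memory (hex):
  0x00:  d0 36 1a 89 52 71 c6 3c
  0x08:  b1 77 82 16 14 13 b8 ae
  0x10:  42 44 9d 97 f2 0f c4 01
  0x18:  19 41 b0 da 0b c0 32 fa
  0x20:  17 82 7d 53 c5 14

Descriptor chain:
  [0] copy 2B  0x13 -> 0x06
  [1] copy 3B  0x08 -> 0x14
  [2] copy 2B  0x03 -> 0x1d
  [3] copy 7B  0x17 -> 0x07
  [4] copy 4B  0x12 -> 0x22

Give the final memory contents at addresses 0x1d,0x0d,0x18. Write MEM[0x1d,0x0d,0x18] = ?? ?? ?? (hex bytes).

[0] 0x13->0x06 len=2 : 97 f2
[1] 0x08->0x14 len=3 : b1 77 82
[2] 0x03->0x1d len=2 : 89 52
[3] 0x17->0x07 len=7 : 01 19 41 b0 da 0b 89
[4] 0x12->0x22 len=4 : 9d 97 b1 77
query mem[0x1d]=0x89, mem[0x0d]=0x89, mem[0x18]=0x19

MEM[0x1d,0x0d,0x18] = 89 89 19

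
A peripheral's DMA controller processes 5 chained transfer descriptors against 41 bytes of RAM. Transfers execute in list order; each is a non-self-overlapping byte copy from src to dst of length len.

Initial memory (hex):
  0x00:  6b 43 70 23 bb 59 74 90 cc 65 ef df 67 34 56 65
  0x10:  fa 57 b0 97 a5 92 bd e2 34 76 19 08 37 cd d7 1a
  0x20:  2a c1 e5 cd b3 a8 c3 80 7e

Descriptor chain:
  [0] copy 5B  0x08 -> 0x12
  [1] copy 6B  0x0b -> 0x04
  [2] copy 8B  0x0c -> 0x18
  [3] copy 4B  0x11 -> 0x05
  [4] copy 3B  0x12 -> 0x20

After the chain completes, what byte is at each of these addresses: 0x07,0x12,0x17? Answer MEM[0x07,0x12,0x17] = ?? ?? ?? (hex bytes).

MEM[0x07,0x12,0x17] = 65 cc e2

#0 dst[0x12+5] := {0xcc,0x65,0xef,0xdf,0x67}
#1 dst[0x04+6] := {0xdf,0x67,0x34,0x56,0x65,0xfa}
#2 dst[0x18+8] := {0x67,0x34,0x56,0x65,0xfa,0x57,0xcc,0x65}
#3 dst[0x05+4] := {0x57,0xcc,0x65,0xef}
#4 dst[0x20+3] := {0xcc,0x65,0xef}
query mem[0x07]=0x65, mem[0x12]=0xcc, mem[0x17]=0xe2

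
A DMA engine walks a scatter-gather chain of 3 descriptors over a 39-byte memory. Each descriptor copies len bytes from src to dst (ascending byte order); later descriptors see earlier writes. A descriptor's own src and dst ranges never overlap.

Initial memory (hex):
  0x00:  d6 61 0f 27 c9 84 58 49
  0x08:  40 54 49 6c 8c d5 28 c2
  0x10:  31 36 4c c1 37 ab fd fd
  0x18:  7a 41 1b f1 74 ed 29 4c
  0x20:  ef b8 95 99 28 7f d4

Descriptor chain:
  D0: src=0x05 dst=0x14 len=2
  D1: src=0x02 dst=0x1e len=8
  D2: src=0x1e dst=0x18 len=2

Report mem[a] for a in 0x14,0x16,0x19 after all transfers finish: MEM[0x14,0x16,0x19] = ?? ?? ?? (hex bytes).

MEM[0x14,0x16,0x19] = 84 fd 27

  after D0: wrote 2B at 0x14 = 8458
  after D1: wrote 8B at 0x1e = 0f27c98458494054
  after D2: wrote 2B at 0x18 = 0f27
query mem[0x14]=0x84, mem[0x16]=0xfd, mem[0x19]=0x27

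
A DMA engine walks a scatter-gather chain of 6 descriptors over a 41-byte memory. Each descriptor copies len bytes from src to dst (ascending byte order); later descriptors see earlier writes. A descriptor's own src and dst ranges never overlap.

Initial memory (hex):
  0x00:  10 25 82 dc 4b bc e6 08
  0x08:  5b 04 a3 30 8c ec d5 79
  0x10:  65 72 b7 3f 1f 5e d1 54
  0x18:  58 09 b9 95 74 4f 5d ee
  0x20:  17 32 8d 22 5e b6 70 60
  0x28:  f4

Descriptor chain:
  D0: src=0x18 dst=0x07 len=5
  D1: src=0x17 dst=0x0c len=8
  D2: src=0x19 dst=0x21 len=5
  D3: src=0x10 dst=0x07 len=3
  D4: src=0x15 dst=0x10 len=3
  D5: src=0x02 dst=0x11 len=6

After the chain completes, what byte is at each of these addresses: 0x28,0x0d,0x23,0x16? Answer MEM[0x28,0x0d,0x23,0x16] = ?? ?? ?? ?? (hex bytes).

D0: mem[0x07..0x0b] <- [58 09 b9 95 74]
D1: mem[0x0c..0x13] <- [54 58 09 b9 95 74 4f 5d]
D2: mem[0x21..0x25] <- [09 b9 95 74 4f]
D3: mem[0x07..0x09] <- [95 74 4f]
D4: mem[0x10..0x12] <- [5e d1 54]
D5: mem[0x11..0x16] <- [82 dc 4b bc e6 95]
query mem[0x28]=0xf4, mem[0x0d]=0x58, mem[0x23]=0x95, mem[0x16]=0x95

MEM[0x28,0x0d,0x23,0x16] = f4 58 95 95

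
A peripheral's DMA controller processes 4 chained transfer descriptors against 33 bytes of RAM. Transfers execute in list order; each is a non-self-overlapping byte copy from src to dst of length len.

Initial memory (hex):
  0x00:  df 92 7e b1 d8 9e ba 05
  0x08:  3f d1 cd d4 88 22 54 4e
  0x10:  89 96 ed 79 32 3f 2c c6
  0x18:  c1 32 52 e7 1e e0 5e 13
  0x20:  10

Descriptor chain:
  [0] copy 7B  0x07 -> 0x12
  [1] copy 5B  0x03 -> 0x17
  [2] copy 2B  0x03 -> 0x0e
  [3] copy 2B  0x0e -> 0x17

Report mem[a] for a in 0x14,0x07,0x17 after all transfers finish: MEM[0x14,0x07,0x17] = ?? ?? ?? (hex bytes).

MEM[0x14,0x07,0x17] = d1 05 b1

#0 dst[0x12+7] := {0x05,0x3f,0xd1,0xcd,0xd4,0x88,0x22}
#1 dst[0x17+5] := {0xb1,0xd8,0x9e,0xba,0x05}
#2 dst[0x0e+2] := {0xb1,0xd8}
#3 dst[0x17+2] := {0xb1,0xd8}
query mem[0x14]=0xd1, mem[0x07]=0x05, mem[0x17]=0xb1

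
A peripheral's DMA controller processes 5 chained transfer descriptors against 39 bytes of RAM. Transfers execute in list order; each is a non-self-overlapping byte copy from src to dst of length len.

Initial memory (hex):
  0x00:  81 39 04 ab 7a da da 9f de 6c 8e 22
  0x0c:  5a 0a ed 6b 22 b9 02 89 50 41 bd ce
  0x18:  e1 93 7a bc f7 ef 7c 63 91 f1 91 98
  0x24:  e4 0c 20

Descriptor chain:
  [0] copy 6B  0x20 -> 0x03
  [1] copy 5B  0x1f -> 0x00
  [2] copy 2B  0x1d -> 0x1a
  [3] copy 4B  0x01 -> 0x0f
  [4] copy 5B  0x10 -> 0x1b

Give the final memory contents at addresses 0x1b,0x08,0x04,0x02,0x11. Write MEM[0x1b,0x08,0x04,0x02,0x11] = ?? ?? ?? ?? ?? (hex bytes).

[0] 0x20->0x03 len=6 : 91 f1 91 98 e4 0c
[1] 0x1f->0x00 len=5 : 63 91 f1 91 98
[2] 0x1d->0x1a len=2 : ef 7c
[3] 0x01->0x0f len=4 : 91 f1 91 98
[4] 0x10->0x1b len=5 : f1 91 98 89 50
query mem[0x1b]=0xf1, mem[0x08]=0x0c, mem[0x04]=0x98, mem[0x02]=0xf1, mem[0x11]=0x91

MEM[0x1b,0x08,0x04,0x02,0x11] = f1 0c 98 f1 91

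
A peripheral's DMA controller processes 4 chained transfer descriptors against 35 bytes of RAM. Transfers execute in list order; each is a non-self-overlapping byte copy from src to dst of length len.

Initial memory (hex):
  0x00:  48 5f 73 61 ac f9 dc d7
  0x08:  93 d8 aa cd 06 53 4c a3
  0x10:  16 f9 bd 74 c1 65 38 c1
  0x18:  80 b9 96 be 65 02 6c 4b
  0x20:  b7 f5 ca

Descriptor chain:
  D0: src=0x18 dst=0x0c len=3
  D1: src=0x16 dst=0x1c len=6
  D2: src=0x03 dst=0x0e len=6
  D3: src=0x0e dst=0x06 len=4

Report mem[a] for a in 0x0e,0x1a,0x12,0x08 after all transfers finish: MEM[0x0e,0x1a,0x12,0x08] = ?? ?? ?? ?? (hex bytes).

MEM[0x0e,0x1a,0x12,0x08] = 61 96 d7 f9

D0: mem[0x0c..0x0e] <- [80 b9 96]
D1: mem[0x1c..0x21] <- [38 c1 80 b9 96 be]
D2: mem[0x0e..0x13] <- [61 ac f9 dc d7 93]
D3: mem[0x06..0x09] <- [61 ac f9 dc]
query mem[0x0e]=0x61, mem[0x1a]=0x96, mem[0x12]=0xd7, mem[0x08]=0xf9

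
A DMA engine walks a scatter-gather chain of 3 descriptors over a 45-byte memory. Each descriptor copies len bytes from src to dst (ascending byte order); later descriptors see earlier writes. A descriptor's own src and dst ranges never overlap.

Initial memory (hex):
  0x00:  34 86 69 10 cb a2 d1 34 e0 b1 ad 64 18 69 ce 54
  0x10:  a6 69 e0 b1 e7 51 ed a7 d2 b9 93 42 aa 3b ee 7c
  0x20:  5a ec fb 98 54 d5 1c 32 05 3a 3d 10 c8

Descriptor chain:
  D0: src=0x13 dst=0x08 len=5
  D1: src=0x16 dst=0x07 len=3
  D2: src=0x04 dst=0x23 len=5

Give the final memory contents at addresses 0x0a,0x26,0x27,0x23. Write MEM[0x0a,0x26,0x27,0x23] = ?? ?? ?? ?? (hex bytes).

D0: mem[0x08..0x0c] <- [b1 e7 51 ed a7]
D1: mem[0x07..0x09] <- [ed a7 d2]
D2: mem[0x23..0x27] <- [cb a2 d1 ed a7]
query mem[0x0a]=0x51, mem[0x26]=0xed, mem[0x27]=0xa7, mem[0x23]=0xcb

MEM[0x0a,0x26,0x27,0x23] = 51 ed a7 cb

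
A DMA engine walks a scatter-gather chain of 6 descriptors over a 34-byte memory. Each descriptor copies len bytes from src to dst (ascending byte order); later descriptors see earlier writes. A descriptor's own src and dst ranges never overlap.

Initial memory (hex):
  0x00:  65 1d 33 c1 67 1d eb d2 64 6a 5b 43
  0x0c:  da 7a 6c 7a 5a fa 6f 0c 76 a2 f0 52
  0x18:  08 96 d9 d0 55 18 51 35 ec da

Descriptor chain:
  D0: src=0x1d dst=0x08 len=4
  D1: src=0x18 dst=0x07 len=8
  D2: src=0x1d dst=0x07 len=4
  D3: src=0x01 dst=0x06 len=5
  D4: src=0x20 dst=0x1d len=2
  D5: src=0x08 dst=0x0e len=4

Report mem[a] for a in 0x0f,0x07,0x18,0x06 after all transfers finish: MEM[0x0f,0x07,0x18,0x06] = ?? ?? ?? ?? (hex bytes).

MEM[0x0f,0x07,0x18,0x06] = 67 33 08 1d

D0: mem[0x08..0x0b] <- [18 51 35 ec]
D1: mem[0x07..0x0e] <- [08 96 d9 d0 55 18 51 35]
D2: mem[0x07..0x0a] <- [18 51 35 ec]
D3: mem[0x06..0x0a] <- [1d 33 c1 67 1d]
D4: mem[0x1d..0x1e] <- [ec da]
D5: mem[0x0e..0x11] <- [c1 67 1d 55]
query mem[0x0f]=0x67, mem[0x07]=0x33, mem[0x18]=0x08, mem[0x06]=0x1d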